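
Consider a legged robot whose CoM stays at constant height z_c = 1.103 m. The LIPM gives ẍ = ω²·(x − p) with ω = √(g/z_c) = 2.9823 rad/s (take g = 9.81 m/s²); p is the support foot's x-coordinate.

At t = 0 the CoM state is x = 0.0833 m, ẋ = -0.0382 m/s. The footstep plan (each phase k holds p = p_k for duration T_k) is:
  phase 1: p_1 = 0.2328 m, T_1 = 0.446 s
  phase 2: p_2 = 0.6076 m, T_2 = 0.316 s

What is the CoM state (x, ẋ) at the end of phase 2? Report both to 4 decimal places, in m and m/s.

x = -0.7409, ẋ = -3.5440

phase 1: p=0.2328, T=0.446, ωT=1.330106, cosh=2.022946, sinh=1.758497; start (x,ẋ)=(0.083300, -0.038200) → end (x,ẋ)=(-0.092155, -0.861309)
phase 2: p=0.6076, T=0.316, ωT=0.942407, cosh=1.477920, sinh=1.088231; start (x,ẋ)=(-0.092155, -0.861309) → end (x,ẋ)=(-0.740870, -3.543952)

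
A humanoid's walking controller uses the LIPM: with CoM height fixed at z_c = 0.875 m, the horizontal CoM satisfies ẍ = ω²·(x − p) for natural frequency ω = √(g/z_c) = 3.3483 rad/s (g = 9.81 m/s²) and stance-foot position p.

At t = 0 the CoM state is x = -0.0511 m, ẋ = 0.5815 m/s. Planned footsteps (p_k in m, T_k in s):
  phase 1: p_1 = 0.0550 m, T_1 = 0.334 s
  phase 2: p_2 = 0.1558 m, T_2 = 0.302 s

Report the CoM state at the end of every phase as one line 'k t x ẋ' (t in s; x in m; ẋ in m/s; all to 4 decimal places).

phase 1: p=0.0550, T=0.334, ωT=1.118332, cosh=1.693286, sinh=1.366461; start (x,ẋ)=(-0.051100, 0.581500) → end (x,ẋ)=(0.112656, 0.499204)
phase 2: p=0.1558, T=0.302, ωT=1.011187, cosh=1.556324, sinh=1.192537; start (x,ẋ)=(0.112656, 0.499204) → end (x,ẋ)=(0.266451, 0.604650)

1 0.3340 0.1127 0.4992
2 0.6360 0.2665 0.6047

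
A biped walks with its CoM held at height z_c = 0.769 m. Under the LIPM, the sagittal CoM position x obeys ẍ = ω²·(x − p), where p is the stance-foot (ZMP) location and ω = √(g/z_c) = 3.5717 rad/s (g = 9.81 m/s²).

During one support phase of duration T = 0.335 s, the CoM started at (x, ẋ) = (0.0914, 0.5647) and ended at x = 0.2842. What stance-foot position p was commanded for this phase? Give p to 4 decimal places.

ωT = 3.5717·0.335 = 1.196519; cosh(ωT) = 1.805413, sinh(ωT) = 1.503168
x(T) = p + (x₀−p)·cosh(ωT) + (ẋ₀/ω)·sinh(ωT) ⇒ p·(1 − cosh) = x(T) − x₀·cosh − (ẋ₀/ω)·sinh
numerator   = 0.2842 − (0.0914)·1.805413 − (0.5647/3.5717)·1.503168 = -0.118472
denominator = 1 − 1.805413 = -0.805413
p = -0.118472 / -0.805413 = 0.1471

p = 0.1471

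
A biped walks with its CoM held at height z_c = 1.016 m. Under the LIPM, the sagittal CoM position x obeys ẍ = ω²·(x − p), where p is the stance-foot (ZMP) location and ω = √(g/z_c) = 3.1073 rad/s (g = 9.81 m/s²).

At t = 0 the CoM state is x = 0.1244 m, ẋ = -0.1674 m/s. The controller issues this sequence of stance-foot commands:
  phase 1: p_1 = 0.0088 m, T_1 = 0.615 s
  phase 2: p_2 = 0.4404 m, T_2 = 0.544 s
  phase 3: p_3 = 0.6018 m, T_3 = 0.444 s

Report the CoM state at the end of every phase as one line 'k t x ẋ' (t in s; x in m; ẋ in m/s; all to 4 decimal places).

1 0.6150 0.2300 0.6093
2 1.1590 0.3640 -0.0043
3 1.6030 0.0969 -1.3839

phase 1: p=0.0088, T=0.615, ωT=1.910989, cosh=3.453854, sinh=3.305920; start (x,ẋ)=(0.124400, -0.167400) → end (x,ẋ)=(0.229965, 0.609324)
phase 2: p=0.4404, T=0.544, ωT=1.690371, cosh=2.802972, sinh=2.618521; start (x,ẋ)=(0.229965, 0.609324) → end (x,ẋ)=(0.364035, -0.004290)
phase 3: p=0.6018, T=0.444, ωT=1.379641, cosh=2.112572, sinh=1.860903; start (x,ẋ)=(0.364035, -0.004290) → end (x,ẋ)=(0.096934, -1.383914)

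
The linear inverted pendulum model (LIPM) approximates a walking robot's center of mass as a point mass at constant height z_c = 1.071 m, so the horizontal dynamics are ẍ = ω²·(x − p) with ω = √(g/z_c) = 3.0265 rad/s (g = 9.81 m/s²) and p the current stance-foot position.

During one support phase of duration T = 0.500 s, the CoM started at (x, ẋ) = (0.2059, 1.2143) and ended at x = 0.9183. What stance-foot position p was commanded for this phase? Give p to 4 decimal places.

ωT = 3.0265·0.500 = 1.513250; cosh(ωT) = 2.380830, sinh(ωT) = 2.160637
x(T) = p + (x₀−p)·cosh(ωT) + (ẋ₀/ω)·sinh(ωT) ⇒ p·(1 − cosh) = x(T) − x₀·cosh − (ẋ₀/ω)·sinh
numerator   = 0.9183 − (0.2059)·2.380830 − (1.2143/3.0265)·2.160637 = -0.438809
denominator = 1 − 2.380830 = -1.380830
p = -0.438809 / -1.380830 = 0.3178

p = 0.3178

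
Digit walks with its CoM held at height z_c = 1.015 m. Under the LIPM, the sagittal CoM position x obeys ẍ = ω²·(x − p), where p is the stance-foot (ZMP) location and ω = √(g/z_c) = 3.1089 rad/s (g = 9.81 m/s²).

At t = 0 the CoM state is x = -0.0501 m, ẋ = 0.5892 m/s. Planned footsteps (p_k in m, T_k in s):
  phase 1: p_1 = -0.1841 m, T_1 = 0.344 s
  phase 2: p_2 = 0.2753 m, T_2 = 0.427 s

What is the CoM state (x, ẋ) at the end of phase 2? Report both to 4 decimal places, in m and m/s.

phase 1: p=-0.1841, T=0.344, ωT=1.069462, cosh=1.628502, sinh=1.285309; start (x,ẋ)=(-0.050100, 0.589200) → end (x,ẋ)=(0.277711, 1.494963)
phase 2: p=0.2753, T=0.427, ωT=1.327500, cosh=2.018371, sinh=1.753232; start (x,ẋ)=(0.277711, 1.494963) → end (x,ẋ)=(1.123236, 3.030535)

x = 1.1232, ẋ = 3.0305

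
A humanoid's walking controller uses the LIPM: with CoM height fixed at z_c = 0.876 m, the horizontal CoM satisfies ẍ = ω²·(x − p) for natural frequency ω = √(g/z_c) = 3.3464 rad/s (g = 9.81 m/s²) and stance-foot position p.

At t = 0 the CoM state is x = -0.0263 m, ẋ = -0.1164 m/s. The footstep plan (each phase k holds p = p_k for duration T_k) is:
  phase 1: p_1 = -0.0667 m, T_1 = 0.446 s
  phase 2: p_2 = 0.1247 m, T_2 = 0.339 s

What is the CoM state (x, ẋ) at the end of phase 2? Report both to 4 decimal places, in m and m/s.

x = -0.1621, ẋ = -0.7719

phase 1: p=-0.0667, T=0.446, ωT=1.492494, cosh=2.336494, sinh=2.111683; start (x,ẋ)=(-0.026300, -0.116400) → end (x,ẋ)=(-0.045758, 0.013520)
phase 2: p=0.1247, T=0.339, ωT=1.134430, cosh=1.715502, sinh=1.393897; start (x,ẋ)=(-0.045758, 0.013520) → end (x,ẋ)=(-0.162089, -0.771912)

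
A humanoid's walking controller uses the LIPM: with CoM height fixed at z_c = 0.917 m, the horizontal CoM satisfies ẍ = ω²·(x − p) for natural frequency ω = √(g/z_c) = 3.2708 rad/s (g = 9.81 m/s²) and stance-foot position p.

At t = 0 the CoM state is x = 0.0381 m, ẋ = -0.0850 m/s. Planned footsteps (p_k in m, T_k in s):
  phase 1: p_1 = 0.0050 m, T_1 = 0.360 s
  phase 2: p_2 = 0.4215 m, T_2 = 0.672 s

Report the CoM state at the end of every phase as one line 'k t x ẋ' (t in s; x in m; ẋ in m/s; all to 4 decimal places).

1 0.3600 0.0256 0.0080
2 1.0320 -1.3723 -5.7225

phase 1: p=0.0050, T=0.360, ωT=1.177488, cosh=1.777131, sinh=1.469079; start (x,ẋ)=(0.038100, -0.085000) → end (x,ẋ)=(0.025645, 0.007992)
phase 2: p=0.4215, T=0.672, ωT=2.197978, cosh=4.558904, sinh=4.447876; start (x,ẋ)=(0.025645, 0.007992) → end (x,ẋ)=(-1.372296, -5.722507)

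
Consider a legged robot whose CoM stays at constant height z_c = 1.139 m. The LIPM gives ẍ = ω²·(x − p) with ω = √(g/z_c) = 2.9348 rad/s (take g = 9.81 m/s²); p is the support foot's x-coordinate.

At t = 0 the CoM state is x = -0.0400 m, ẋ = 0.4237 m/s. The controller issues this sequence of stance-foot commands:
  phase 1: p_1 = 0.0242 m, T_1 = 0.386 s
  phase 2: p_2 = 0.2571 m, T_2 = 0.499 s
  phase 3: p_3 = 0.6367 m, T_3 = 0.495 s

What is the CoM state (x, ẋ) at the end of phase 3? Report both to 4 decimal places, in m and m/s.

phase 1: p=0.0242, T=0.386, ωT=1.132833, cosh=1.713279, sinh=1.391159; start (x,ẋ)=(-0.040000, 0.423700) → end (x,ẋ)=(0.115051, 0.463802)
phase 2: p=0.2571, T=0.499, ωT=1.464465, cosh=2.278216, sinh=2.047014; start (x,ẋ)=(0.115051, 0.463802) → end (x,ẋ)=(0.256981, 0.203268)
phase 3: p=0.6367, T=0.495, ωT=1.452726, cosh=2.254342, sinh=2.020410; start (x,ẋ)=(0.256981, 0.203268) → end (x,ẋ)=(-0.079379, -1.793305)

x = -0.0794, ẋ = -1.7933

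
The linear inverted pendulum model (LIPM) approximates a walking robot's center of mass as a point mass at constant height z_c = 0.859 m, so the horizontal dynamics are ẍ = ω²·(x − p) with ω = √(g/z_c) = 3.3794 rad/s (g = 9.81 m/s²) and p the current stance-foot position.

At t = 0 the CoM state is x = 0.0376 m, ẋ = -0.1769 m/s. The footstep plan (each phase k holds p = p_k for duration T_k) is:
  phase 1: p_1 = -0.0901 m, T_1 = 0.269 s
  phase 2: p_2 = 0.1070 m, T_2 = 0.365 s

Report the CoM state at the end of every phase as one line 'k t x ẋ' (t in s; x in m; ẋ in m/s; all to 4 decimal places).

1 0.2690 0.0397 0.1934
2 0.6340 0.0716 0.0029

phase 1: p=-0.0901, T=0.269, ωT=0.909059, cosh=1.442444, sinh=1.039541; start (x,ẋ)=(0.037600, -0.176900) → end (x,ẋ)=(0.039684, 0.193445)
phase 2: p=0.1070, T=0.365, ωT=1.233481, cosh=1.862218, sinh=1.570941; start (x,ẋ)=(0.039684, 0.193445) → end (x,ẋ)=(0.071567, 0.002865)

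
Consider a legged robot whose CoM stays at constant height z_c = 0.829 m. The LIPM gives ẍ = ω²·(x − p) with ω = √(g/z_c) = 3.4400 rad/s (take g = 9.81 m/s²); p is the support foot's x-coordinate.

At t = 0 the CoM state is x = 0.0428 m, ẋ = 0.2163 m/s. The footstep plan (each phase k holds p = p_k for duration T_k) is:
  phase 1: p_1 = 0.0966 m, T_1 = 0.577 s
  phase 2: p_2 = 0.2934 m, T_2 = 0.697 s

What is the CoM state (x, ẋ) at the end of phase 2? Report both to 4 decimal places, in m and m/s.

x = -0.4351, ẋ = -2.4396

phase 1: p=0.0966, T=0.577, ωT=1.984880, cosh=3.707786, sinh=3.570388; start (x,ẋ)=(0.042800, 0.216300) → end (x,ẋ)=(0.121620, 0.141215)
phase 2: p=0.2934, T=0.697, ωT=2.397680, cosh=5.544280, sinh=5.453352; start (x,ẋ)=(0.121620, 0.141215) → end (x,ẋ)=(-0.435133, -2.439582)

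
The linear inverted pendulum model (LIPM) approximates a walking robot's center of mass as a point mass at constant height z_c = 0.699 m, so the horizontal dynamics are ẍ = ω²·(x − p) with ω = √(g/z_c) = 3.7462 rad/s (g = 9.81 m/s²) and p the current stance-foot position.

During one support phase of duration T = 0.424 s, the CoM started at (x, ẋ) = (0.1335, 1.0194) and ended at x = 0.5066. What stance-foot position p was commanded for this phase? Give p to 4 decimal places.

ωT = 3.7462·0.424 = 1.588389; cosh(ωT) = 2.550054, sinh(ωT) = 2.345800
x(T) = p + (x₀−p)·cosh(ωT) + (ẋ₀/ω)·sinh(ωT) ⇒ p·(1 − cosh) = x(T) − x₀·cosh − (ẋ₀/ω)·sinh
numerator   = 0.5066 − (0.1335)·2.550054 − (1.0194/3.7462)·2.345800 = -0.472161
denominator = 1 − 2.550054 = -1.550054
p = -0.472161 / -1.550054 = 0.3046

p = 0.3046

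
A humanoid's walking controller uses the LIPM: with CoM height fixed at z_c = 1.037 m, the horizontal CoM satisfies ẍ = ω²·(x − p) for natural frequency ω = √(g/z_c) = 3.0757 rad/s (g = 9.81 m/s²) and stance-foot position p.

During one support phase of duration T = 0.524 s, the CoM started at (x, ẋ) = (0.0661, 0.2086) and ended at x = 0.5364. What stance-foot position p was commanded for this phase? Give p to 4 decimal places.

p = -0.1252

ωT = 3.0757·0.524 = 1.611667; cosh(ωT) = 2.605356, sinh(ωT) = 2.405801
x(T) = p + (x₀−p)·cosh(ωT) + (ẋ₀/ω)·sinh(ωT) ⇒ p·(1 − cosh) = x(T) − x₀·cosh − (ẋ₀/ω)·sinh
numerator   = 0.5364 − (0.0661)·2.605356 − (0.2086/3.0757)·2.405801 = 0.201020
denominator = 1 − 2.605356 = -1.605356
p = 0.201020 / -1.605356 = -0.1252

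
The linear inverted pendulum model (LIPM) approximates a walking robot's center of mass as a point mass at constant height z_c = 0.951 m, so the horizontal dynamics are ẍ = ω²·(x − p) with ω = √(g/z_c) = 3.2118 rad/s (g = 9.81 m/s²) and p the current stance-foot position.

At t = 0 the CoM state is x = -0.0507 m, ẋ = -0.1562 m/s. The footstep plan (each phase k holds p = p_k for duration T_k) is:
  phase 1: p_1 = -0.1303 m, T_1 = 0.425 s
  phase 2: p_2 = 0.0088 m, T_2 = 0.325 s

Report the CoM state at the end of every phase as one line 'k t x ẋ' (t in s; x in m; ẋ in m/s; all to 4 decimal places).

phase 1: p=-0.1303, T=0.425, ωT=1.365015, cosh=2.085579, sinh=1.830202; start (x,ẋ)=(-0.050700, -0.156200) → end (x,ẋ)=(-0.053296, 0.142141)
phase 2: p=0.0088, T=0.325, ωT=1.043835, cosh=1.596095, sinh=1.243993; start (x,ẋ)=(-0.053296, 0.142141) → end (x,ẋ)=(-0.035258, -0.021233)

1 0.4250 -0.0533 0.1421
2 0.7500 -0.0353 -0.0212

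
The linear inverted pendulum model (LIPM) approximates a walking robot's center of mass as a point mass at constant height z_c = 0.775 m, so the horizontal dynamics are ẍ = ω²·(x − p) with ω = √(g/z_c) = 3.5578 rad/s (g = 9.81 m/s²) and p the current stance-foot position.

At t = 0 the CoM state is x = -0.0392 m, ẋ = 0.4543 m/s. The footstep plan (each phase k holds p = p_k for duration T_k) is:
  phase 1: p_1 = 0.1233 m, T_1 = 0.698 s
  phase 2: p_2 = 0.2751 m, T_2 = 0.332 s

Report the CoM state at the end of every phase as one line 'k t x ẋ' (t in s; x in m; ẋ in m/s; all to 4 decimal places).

phase 1: p=0.1233, T=0.698, ωT=2.483344, cosh=6.032366, sinh=5.948902; start (x,ẋ)=(-0.039200, 0.454300) → end (x,ẋ)=(-0.097337, -0.698809)
phase 2: p=0.2751, T=0.332, ωT=1.181190, cosh=1.782581, sinh=1.475667; start (x,ẋ)=(-0.097337, -0.698809) → end (x,ẋ)=(-0.678643, -3.201024)

1 0.6980 -0.0973 -0.6988
2 1.0300 -0.6786 -3.2010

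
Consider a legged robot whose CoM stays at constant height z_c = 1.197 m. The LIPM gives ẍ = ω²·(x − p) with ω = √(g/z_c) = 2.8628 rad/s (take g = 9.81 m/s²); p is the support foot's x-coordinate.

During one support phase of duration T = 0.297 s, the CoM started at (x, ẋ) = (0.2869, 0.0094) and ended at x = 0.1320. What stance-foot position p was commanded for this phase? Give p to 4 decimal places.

p = 0.6987

ωT = 2.8628·0.297 = 0.850252; cosh(ωT) = 1.383771, sinh(ωT) = 0.956464
x(T) = p + (x₀−p)·cosh(ωT) + (ẋ₀/ω)·sinh(ωT) ⇒ p·(1 − cosh) = x(T) − x₀·cosh − (ẋ₀/ω)·sinh
numerator   = 0.1320 − (0.2869)·1.383771 − (0.0094/2.8628)·0.956464 = -0.268145
denominator = 1 − 1.383771 = -0.383771
p = -0.268145 / -0.383771 = 0.6987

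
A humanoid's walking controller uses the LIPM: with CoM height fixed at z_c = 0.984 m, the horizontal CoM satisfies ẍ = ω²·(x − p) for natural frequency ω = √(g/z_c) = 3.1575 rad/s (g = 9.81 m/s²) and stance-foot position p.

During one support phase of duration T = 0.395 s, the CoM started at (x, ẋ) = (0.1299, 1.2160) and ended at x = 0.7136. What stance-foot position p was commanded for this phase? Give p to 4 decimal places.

p = 0.1652

ωT = 3.1575·0.395 = 1.247213; cosh(ωT) = 1.883966, sinh(ωT) = 1.596661
x(T) = p + (x₀−p)·cosh(ωT) + (ẋ₀/ω)·sinh(ωT) ⇒ p·(1 − cosh) = x(T) − x₀·cosh − (ẋ₀/ω)·sinh
numerator   = 0.7136 − (0.1299)·1.883966 − (1.2160/3.1575)·1.596661 = -0.146025
denominator = 1 − 1.883966 = -0.883966
p = -0.146025 / -0.883966 = 0.1652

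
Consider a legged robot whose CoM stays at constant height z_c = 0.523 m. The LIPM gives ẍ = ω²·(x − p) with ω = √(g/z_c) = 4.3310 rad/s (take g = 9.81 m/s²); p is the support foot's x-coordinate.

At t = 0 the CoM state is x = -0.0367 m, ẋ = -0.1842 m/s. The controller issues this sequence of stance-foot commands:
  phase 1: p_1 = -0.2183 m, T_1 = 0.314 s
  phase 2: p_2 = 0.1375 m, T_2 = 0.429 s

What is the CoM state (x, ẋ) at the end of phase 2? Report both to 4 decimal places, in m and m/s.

phase 1: p=-0.2183, T=0.314, ωT=1.359934, cosh=2.076307, sinh=1.819629; start (x,ẋ)=(-0.036700, -0.184200) → end (x,ẋ)=(0.081367, 1.048700)
phase 2: p=0.1375, T=0.429, ωT=1.857999, cosh=3.283440, sinh=3.127456; start (x,ẋ)=(0.081367, 1.048700) → end (x,ẋ)=(0.710468, 2.683028)

x = 0.7105, ẋ = 2.6830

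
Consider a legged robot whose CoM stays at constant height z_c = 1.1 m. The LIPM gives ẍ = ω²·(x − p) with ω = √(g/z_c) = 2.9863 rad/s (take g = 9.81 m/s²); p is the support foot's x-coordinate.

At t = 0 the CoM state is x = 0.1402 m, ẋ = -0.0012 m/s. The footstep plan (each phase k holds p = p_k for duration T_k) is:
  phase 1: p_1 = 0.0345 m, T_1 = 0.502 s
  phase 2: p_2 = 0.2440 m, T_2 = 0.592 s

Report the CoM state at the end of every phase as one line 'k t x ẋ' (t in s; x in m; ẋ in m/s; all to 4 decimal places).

phase 1: p=0.0345, T=0.502, ωT=1.499123, cosh=2.350542, sinh=2.127216; start (x,ẋ)=(0.140200, -0.001200) → end (x,ẋ)=(0.282098, 0.668639)
phase 2: p=0.2440, T=0.592, ωT=1.767890, cosh=3.014585, sinh=2.843892; start (x,ẋ)=(0.282098, 0.668639) → end (x,ẋ)=(0.995602, 2.339221)

1 0.5020 0.2821 0.6686
2 1.0940 0.9956 2.3392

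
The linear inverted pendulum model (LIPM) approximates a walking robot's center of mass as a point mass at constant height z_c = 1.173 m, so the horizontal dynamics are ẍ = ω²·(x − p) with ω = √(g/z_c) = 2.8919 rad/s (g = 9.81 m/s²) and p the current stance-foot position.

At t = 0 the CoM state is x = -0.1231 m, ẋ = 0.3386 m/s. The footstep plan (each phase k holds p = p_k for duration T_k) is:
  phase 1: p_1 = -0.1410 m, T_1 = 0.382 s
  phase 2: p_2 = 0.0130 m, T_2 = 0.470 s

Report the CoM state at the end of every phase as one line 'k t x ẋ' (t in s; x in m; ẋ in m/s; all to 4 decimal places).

1 0.3820 0.0463 0.6366
2 0.8520 0.4823 1.4960

phase 1: p=-0.1410, T=0.382, ωT=1.104706, cosh=1.674822, sinh=1.343514; start (x,ẋ)=(-0.123100, 0.338600) → end (x,ẋ)=(0.046286, 0.636642)
phase 2: p=0.0130, T=0.470, ωT=1.359193, cosh=2.074959, sinh=1.818091; start (x,ẋ)=(0.046286, 0.636642) → end (x,ẋ)=(0.482313, 1.496012)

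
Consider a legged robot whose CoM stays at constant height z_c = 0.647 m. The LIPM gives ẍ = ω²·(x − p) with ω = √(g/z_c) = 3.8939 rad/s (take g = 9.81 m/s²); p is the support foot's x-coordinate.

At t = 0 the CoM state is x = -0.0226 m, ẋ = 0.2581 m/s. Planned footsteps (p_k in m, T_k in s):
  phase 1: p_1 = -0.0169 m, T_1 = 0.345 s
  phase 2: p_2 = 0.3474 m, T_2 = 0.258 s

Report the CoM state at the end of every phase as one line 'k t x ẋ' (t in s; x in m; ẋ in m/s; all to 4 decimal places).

phase 1: p=-0.0169, T=0.345, ωT=1.343395, cosh=2.046496, sinh=1.785538; start (x,ẋ)=(-0.022600, 0.258100) → end (x,ẋ)=(0.089786, 0.488570)
phase 2: p=0.3474, T=0.258, ωT=1.004626, cosh=1.548534, sinh=1.182352; start (x,ẋ)=(0.089786, 0.488570) → end (x,ẋ)=(0.096827, -0.429478)

1 0.3450 0.0898 0.4886
2 0.6030 0.0968 -0.4295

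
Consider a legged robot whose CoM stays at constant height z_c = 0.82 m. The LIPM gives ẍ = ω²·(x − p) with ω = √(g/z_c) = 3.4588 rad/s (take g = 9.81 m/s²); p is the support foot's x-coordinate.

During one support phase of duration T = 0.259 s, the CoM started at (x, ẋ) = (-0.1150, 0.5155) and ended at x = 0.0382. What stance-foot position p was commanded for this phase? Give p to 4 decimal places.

p = -0.1176

ωT = 3.4588·0.259 = 0.895829; cosh(ωT) = 1.428817, sinh(ωT) = 1.020549
x(T) = p + (x₀−p)·cosh(ωT) + (ẋ₀/ω)·sinh(ωT) ⇒ p·(1 − cosh) = x(T) − x₀·cosh − (ẋ₀/ω)·sinh
numerator   = 0.0382 − (-0.1150)·1.428817 − (0.5155/3.4588)·1.020549 = 0.050411
denominator = 1 − 1.428817 = -0.428817
p = 0.050411 / -0.428817 = -0.1176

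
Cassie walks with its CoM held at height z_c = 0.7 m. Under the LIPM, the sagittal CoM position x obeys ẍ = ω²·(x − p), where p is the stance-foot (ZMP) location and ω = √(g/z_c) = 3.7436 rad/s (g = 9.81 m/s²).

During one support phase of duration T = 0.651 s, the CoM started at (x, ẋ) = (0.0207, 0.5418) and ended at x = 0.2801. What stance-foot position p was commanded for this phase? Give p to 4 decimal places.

p = 0.1387

ωT = 3.7436·0.651 = 2.437084; cosh(ωT) = 5.763522, sinh(ωT) = 5.676107
x(T) = p + (x₀−p)·cosh(ωT) + (ẋ₀/ω)·sinh(ωT) ⇒ p·(1 − cosh) = x(T) − x₀·cosh − (ẋ₀/ω)·sinh
numerator   = 0.2801 − (0.0207)·5.763522 − (0.5418/3.7436)·5.676107 = -0.660691
denominator = 1 − 5.763522 = -4.763522
p = -0.660691 / -4.763522 = 0.1387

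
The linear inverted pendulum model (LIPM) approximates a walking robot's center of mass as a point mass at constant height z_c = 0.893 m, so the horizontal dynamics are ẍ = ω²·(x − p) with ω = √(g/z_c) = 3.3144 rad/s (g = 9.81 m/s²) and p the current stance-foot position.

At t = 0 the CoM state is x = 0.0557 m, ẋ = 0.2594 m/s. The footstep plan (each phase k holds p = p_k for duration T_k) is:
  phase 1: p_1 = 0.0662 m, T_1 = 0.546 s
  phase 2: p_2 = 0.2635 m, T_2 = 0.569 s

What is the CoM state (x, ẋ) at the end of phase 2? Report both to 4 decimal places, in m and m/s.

x = 0.9615, ẋ = 2.4199

phase 1: p=0.0662, T=0.546, ωT=1.809662, cosh=3.136047, sinh=2.972338; start (x,ẋ)=(0.055700, 0.259400) → end (x,ẋ)=(0.265900, 0.710050)
phase 2: p=0.2635, T=0.569, ωT=1.885894, cosh=3.371968, sinh=3.220275; start (x,ẋ)=(0.265900, 0.710050) → end (x,ẋ)=(0.961478, 2.419882)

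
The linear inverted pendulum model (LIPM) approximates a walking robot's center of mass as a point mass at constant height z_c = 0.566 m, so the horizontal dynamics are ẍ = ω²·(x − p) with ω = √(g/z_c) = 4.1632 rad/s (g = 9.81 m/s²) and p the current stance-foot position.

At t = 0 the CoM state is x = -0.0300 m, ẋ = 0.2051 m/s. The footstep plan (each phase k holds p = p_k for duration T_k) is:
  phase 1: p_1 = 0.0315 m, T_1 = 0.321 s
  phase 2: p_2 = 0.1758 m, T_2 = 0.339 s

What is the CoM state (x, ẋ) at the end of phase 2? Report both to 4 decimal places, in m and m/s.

phase 1: p=0.0315, T=0.321, ωT=1.336387, cosh=2.034032, sinh=1.771239; start (x,ẋ)=(-0.030000, 0.205100) → end (x,ẋ)=(-0.006333, -0.036322)
phase 2: p=0.1758, T=0.339, ωT=1.411325, cosh=2.172603, sinh=1.928783; start (x,ẋ)=(-0.006333, -0.036322) → end (x,ẋ)=(-0.236730, -1.541425)

x = -0.2367, ẋ = -1.5414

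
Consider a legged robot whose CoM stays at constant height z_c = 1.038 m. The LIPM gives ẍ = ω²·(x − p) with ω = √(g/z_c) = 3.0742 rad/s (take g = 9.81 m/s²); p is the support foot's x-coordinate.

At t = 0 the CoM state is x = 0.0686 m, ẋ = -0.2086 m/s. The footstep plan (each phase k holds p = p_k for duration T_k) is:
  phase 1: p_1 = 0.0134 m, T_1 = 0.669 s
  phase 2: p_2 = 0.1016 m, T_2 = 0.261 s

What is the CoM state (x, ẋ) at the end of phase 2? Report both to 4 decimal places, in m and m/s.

phase 1: p=0.0134, T=0.669, ωT=2.056640, cosh=3.973766, sinh=3.845884; start (x,ẋ)=(0.068600, -0.208600) → end (x,ẋ)=(-0.028211, -0.176297)
phase 2: p=0.1016, T=0.261, ωT=0.802366, cosh=1.339540, sinh=0.891273; start (x,ẋ)=(-0.028211, -0.176297) → end (x,ẋ)=(-0.123399, -0.591832)

x = -0.1234, ẋ = -0.5918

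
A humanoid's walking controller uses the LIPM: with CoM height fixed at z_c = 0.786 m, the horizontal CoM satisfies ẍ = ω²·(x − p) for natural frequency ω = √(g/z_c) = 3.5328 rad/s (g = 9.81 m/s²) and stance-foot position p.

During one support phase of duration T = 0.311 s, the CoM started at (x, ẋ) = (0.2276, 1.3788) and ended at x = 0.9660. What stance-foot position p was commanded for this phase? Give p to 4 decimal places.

ωT = 3.5328·0.311 = 1.098701; cosh(ωT) = 1.666785, sinh(ωT) = 1.333481
x(T) = p + (x₀−p)·cosh(ωT) + (ẋ₀/ω)·sinh(ωT) ⇒ p·(1 − cosh) = x(T) − x₀·cosh − (ẋ₀/ω)·sinh
numerator   = 0.9660 − (0.2276)·1.666785 − (1.3788/3.5328)·1.333481 = 0.066202
denominator = 1 − 1.666785 = -0.666785
p = 0.066202 / -0.666785 = -0.0993

p = -0.0993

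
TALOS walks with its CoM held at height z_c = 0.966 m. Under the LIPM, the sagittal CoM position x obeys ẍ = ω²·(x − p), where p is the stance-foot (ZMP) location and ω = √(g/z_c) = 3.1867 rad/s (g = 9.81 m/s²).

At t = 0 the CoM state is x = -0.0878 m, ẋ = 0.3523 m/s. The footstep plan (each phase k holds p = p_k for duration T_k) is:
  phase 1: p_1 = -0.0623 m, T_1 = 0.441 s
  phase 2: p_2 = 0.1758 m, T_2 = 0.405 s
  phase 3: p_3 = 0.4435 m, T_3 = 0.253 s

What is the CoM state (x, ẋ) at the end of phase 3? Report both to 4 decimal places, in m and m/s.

phase 1: p=-0.0623, T=0.441, ωT=1.405335, cosh=2.161088, sinh=1.915803; start (x,ẋ)=(-0.087800, 0.352300) → end (x,ẋ)=(0.094390, 0.605672)
phase 2: p=0.1758, T=0.405, ωT=1.290614, cosh=1.955059, sinh=1.679957; start (x,ẋ)=(0.094390, 0.605672) → end (x,ẋ)=(0.335936, 0.748296)
phase 3: p=0.4435, T=0.253, ωT=0.806235, cosh=1.342998, sinh=0.896462; start (x,ẋ)=(0.335936, 0.748296) → end (x,ẋ)=(0.509548, 0.697677)

x = 0.5095, ẋ = 0.6977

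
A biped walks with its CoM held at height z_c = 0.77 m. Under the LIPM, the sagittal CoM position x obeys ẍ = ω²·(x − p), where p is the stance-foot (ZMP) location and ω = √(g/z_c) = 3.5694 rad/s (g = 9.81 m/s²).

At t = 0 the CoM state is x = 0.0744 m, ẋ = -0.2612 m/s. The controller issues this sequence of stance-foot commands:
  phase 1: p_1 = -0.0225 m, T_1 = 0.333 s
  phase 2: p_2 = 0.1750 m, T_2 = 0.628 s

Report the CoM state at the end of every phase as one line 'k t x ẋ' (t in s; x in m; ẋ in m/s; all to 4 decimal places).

phase 1: p=-0.0225, T=0.333, ωT=1.188610, cosh=1.793580, sinh=1.488936; start (x,ẋ)=(0.074400, -0.261200) → end (x,ẋ)=(0.042341, 0.046502)
phase 2: p=0.1750, T=0.628, ωT=2.241583, cosh=4.757252, sinh=4.650962; start (x,ẋ)=(0.042341, 0.046502) → end (x,ẋ)=(-0.395498, -1.981064)

1 0.3330 0.0423 0.0465
2 0.9610 -0.3955 -1.9811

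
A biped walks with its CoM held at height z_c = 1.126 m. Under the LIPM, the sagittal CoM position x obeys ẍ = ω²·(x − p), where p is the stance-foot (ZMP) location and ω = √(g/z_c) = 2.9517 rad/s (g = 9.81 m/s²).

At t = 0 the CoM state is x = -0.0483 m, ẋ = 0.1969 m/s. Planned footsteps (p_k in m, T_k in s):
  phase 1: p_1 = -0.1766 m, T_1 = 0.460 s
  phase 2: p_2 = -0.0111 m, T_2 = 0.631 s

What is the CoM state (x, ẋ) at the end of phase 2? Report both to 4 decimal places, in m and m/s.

x = 1.8855, ẋ = 5.6666

phase 1: p=-0.1766, T=0.460, ωT=1.357782, cosh=2.072396, sinh=1.815165; start (x,ẋ)=(-0.048300, 0.196900) → end (x,ẋ)=(0.210373, 1.095463)
phase 2: p=-0.0111, T=0.631, ωT=1.862523, cosh=3.297621, sinh=3.142341; start (x,ẋ)=(0.210373, 1.095463) → end (x,ẋ)=(1.885451, 5.666643)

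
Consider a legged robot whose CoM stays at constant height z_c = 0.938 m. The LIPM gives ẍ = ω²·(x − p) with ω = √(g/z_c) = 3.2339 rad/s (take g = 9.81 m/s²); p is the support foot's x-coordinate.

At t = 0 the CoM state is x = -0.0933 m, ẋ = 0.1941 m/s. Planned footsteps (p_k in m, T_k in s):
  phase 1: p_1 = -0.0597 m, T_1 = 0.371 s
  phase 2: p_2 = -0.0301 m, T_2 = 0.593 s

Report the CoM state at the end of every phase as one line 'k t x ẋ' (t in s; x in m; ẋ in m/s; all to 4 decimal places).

phase 1: p=-0.0597, T=0.371, ωT=1.199777, cosh=1.810319, sinh=1.509057; start (x,ẋ)=(-0.093300, 0.194100) → end (x,ẋ)=(-0.029952, 0.187410)
phase 2: p=-0.0301, T=0.593, ωT=1.917703, cosh=3.476125, sinh=3.329181; start (x,ẋ)=(-0.029952, 0.187410) → end (x,ẋ)=(0.163345, 0.653050)

1 0.3710 -0.0300 0.1874
2 0.9640 0.1633 0.6530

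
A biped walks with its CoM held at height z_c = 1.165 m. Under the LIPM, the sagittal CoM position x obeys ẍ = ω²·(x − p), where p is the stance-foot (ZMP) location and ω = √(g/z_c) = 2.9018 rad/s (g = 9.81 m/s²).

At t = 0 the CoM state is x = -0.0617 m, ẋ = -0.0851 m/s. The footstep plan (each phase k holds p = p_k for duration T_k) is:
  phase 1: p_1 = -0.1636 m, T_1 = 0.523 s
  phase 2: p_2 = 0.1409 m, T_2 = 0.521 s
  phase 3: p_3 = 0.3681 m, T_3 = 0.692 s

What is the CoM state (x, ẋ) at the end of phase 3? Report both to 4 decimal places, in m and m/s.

x = -0.0491, ẋ = -1.0986

phase 1: p=-0.1636, T=0.523, ωT=1.517641, cosh=2.390341, sinh=2.171113; start (x,ẋ)=(-0.061700, -0.085100) → end (x,ẋ)=(0.016304, 0.438566)
phase 2: p=0.1409, T=0.521, ωT=1.511838, cosh=2.377781, sinh=2.157277; start (x,ẋ)=(0.016304, 0.438566) → end (x,ẋ)=(0.170680, 0.262846)
phase 3: p=0.3681, T=0.692, ωT=2.008046, cosh=3.791498, sinh=3.657247; start (x,ẋ)=(0.170680, 0.262846) → end (x,ẋ)=(-0.049141, -1.098553)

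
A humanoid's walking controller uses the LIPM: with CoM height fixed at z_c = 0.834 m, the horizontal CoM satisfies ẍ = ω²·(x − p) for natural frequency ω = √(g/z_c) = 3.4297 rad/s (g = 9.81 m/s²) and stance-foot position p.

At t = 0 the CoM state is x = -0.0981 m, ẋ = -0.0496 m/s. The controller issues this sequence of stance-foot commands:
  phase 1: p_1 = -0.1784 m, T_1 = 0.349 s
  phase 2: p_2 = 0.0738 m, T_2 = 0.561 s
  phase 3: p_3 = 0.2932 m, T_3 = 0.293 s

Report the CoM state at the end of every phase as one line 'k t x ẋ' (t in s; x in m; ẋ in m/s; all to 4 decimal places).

1 0.3490 -0.0551 0.3246
2 0.9100 -0.0599 -0.3465
3 1.2030 -0.3732 -1.9690

phase 1: p=-0.1784, T=0.349, ωT=1.196965, cosh=1.806083, sinh=1.503974; start (x,ẋ)=(-0.098100, -0.049600) → end (x,ẋ)=(-0.055122, 0.324620)
phase 2: p=0.0738, T=0.561, ωT=1.924062, cosh=3.497366, sinh=3.351353; start (x,ẋ)=(-0.055122, 0.324620) → end (x,ẋ)=(-0.059882, -0.346530)
phase 3: p=0.2932, T=0.293, ωT=1.004902, cosh=1.548860, sinh=1.182780; start (x,ẋ)=(-0.059882, -0.346530) → end (x,ẋ)=(-0.373181, -1.969034)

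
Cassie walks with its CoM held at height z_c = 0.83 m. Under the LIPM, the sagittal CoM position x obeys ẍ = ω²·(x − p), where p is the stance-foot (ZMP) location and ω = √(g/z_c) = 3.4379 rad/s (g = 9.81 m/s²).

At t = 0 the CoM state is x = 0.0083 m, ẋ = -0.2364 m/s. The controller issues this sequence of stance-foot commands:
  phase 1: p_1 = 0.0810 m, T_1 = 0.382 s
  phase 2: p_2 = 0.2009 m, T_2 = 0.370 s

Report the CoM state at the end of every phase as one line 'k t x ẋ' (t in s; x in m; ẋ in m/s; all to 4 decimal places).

phase 1: p=0.0810, T=0.382, ωT=1.313278, cosh=1.993639, sinh=1.724702; start (x,ẋ)=(0.008300, -0.236400) → end (x,ẋ)=(-0.182533, -0.902360)
phase 2: p=0.2009, T=0.370, ωT=1.272023, cosh=1.924164, sinh=1.643900; start (x,ẋ)=(-0.182533, -0.902360) → end (x,ẋ)=(-0.968370, -3.903286)

1 0.3820 -0.1825 -0.9024
2 0.7520 -0.9684 -3.9033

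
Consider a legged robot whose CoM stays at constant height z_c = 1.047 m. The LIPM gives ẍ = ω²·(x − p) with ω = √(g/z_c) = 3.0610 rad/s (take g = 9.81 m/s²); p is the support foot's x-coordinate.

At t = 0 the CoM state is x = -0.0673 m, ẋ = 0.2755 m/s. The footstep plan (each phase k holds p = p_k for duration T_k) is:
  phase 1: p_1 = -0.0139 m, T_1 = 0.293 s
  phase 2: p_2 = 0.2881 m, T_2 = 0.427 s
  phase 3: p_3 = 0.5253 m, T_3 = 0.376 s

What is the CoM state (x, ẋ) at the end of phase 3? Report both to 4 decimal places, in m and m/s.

x = -1.1422, ẋ = -4.7802

phase 1: p=-0.0139, T=0.293, ωT=0.896873, cosh=1.429883, sinh=1.022040; start (x,ẋ)=(-0.067300, 0.275500) → end (x,ẋ)=(0.001731, 0.226873)
phase 2: p=0.2881, T=0.427, ωT=1.307047, cosh=1.982932, sinh=1.712314; start (x,ẋ)=(0.001731, 0.226873) → end (x,ẋ)=(-0.152838, -1.051098)
phase 3: p=0.5253, T=0.376, ωT=1.150936, cosh=1.738745, sinh=1.422405; start (x,ẋ)=(-0.152838, -1.051098) → end (x,ẋ)=(-1.142240, -4.780191)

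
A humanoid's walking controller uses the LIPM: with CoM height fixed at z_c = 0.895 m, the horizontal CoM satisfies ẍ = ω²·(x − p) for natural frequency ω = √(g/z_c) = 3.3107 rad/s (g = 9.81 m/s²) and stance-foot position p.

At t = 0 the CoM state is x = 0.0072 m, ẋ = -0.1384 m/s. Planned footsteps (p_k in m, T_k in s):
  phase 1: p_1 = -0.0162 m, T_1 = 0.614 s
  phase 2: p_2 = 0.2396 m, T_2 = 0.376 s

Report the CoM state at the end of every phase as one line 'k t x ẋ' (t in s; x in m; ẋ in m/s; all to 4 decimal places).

phase 1: p=-0.0162, T=0.614, ωT=2.032770, cosh=3.883089, sinh=3.752116; start (x,ẋ)=(0.007200, -0.138400) → end (x,ẋ)=(-0.082189, -0.246742)
phase 2: p=0.2396, T=0.376, ωT=1.244823, cosh=1.880156, sinh=1.592165; start (x,ẋ)=(-0.082189, -0.246742) → end (x,ẋ)=(-0.484075, -2.160118)

1 0.6140 -0.0822 -0.2467
2 0.9900 -0.4841 -2.1601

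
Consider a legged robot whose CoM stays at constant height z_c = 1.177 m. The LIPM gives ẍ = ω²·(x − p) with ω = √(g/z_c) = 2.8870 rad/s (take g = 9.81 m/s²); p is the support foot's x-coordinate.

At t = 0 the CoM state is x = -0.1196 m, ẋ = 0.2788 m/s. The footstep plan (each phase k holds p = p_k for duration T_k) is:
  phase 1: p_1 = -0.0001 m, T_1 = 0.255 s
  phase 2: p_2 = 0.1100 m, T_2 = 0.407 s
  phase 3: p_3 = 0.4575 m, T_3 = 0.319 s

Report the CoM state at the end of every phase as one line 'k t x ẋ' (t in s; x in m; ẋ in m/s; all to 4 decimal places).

1 0.2550 -0.0758 0.0803
2 0.6620 -0.1788 -0.6432
3 0.9810 -0.7036 -2.8770

phase 1: p=-0.0001, T=0.255, ωT=0.736185, cosh=1.283446, sinh=0.804509; start (x,ẋ)=(-0.119600, 0.278800) → end (x,ẋ)=(-0.075780, 0.080272)
phase 2: p=0.1100, T=0.407, ωT=1.175009, cosh=1.773494, sinh=1.464678; start (x,ẋ)=(-0.075780, 0.080272) → end (x,ẋ)=(-0.178754, -0.643212)
phase 3: p=0.4575, T=0.319, ωT=0.920953, cosh=1.454911, sinh=1.056772; start (x,ẋ)=(-0.178754, -0.643212) → end (x,ẋ)=(-0.703638, -2.876965)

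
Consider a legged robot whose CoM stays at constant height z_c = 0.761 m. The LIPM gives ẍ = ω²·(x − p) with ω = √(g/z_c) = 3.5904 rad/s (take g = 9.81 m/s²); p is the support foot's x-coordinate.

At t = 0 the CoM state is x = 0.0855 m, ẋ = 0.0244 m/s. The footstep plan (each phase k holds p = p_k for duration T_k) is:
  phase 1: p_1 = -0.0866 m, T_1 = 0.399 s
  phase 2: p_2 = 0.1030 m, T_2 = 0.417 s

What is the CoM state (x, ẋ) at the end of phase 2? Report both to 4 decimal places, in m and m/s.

x = 1.3373, ẋ = 4.5522

phase 1: p=-0.0866, T=0.399, ωT=1.432570, cosh=2.214073, sinh=1.975378; start (x,ẋ)=(0.085500, 0.024400) → end (x,ẋ)=(0.307866, 1.274625)
phase 2: p=0.1030, T=0.417, ωT=1.497197, cosh=2.346450, sinh=2.122694; start (x,ẋ)=(0.307866, 1.274625) → end (x,ẋ)=(1.337284, 4.552196)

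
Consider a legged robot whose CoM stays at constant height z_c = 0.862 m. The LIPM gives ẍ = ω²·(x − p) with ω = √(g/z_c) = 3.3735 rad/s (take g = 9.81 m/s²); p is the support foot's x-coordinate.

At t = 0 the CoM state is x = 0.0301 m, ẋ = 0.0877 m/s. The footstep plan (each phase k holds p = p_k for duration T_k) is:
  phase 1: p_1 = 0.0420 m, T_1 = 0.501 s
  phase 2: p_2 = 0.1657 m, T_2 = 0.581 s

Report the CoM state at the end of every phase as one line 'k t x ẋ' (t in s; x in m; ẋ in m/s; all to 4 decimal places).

1 0.5010 0.0767 0.1407
2 1.0820 -0.0114 -0.5353

phase 1: p=0.0420, T=0.501, ωT=1.690123, cosh=2.802323, sinh=2.617827; start (x,ẋ)=(0.030100, 0.087700) → end (x,ẋ)=(0.076707, 0.140672)
phase 2: p=0.1657, T=0.581, ωT=1.960003, cosh=3.620105, sinh=3.479247; start (x,ẋ)=(0.076707, 0.140672) → end (x,ẋ)=(-0.011381, -0.535281)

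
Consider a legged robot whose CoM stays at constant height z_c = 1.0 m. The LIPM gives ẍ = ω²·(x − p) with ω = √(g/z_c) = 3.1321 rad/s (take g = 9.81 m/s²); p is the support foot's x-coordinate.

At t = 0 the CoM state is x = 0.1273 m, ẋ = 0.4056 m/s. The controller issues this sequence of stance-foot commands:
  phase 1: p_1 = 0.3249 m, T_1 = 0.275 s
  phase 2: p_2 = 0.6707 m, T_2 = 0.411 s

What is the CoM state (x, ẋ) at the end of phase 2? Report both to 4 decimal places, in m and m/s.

x = -0.3144, ẋ = -2.6671

phase 1: p=0.3249, T=0.275, ωT=0.861328, cosh=1.394450, sinh=0.971850; start (x,ẋ)=(0.127300, 0.405600) → end (x,ẋ)=(0.175209, -0.035892)
phase 2: p=0.6707, T=0.411, ωT=1.287293, cosh=1.949492, sinh=1.673475; start (x,ẋ)=(0.175209, -0.035892) → end (x,ẋ)=(-0.314432, -2.667081)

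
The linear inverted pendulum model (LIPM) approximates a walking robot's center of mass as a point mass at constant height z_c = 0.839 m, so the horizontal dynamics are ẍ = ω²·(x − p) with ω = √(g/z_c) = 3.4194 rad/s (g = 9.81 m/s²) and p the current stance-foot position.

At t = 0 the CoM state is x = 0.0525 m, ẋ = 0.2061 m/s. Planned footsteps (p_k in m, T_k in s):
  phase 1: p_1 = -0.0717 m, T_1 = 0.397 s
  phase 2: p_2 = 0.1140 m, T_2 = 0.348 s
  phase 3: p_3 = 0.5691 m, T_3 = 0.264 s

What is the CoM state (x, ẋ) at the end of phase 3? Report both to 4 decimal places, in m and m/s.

x = 2.0585, ẋ = 5.7952

phase 1: p=-0.0717, T=0.397, ωT=1.357502, cosh=2.071887, sinh=1.814585; start (x,ẋ)=(0.052500, 0.206100) → end (x,ẋ)=(0.295000, 1.197651)
phase 2: p=0.1140, T=0.348, ωT=1.189951, cosh=1.795578, sinh=1.491342; start (x,ẋ)=(0.295000, 1.197651) → end (x,ẋ)=(0.961345, 3.073486)
phase 3: p=0.5691, T=0.264, ωT=0.902722, cosh=1.435885, sinh=1.030421; start (x,ẋ)=(0.961345, 3.073486) → end (x,ẋ)=(2.058501, 5.795220)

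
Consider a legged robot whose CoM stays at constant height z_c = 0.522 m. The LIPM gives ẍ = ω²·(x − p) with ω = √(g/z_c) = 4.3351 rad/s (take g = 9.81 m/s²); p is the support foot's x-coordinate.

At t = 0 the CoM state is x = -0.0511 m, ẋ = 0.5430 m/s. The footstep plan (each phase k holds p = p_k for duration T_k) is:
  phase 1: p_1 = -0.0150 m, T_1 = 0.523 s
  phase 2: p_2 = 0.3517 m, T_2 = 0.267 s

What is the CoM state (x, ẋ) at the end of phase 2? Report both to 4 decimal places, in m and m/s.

phase 1: p=-0.0150, T=0.523, ωT=2.267257, cosh=4.878243, sinh=4.774647; start (x,ẋ)=(-0.051100, 0.543000) → end (x,ẋ)=(0.406952, 1.901667)
phase 2: p=0.3517, T=0.267, ωT=1.157472, cosh=1.748079, sinh=1.433799; start (x,ẋ)=(0.406952, 1.901667) → end (x,ẋ)=(1.077245, 3.667690)

x = 1.0772, ẋ = 3.6677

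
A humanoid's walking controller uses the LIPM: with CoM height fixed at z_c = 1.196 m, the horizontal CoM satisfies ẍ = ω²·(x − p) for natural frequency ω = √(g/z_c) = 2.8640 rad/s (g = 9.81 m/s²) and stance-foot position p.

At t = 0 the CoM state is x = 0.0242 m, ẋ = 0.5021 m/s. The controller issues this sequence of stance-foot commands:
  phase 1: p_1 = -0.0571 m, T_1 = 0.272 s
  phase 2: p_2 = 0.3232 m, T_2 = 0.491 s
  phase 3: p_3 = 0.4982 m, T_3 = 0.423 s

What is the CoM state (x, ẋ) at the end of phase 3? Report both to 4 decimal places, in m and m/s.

x = 1.3890, ẋ = 2.7889

phase 1: p=-0.0571, T=0.272, ωT=0.779008, cosh=1.319085, sinh=0.860224; start (x,ẋ)=(0.024200, 0.502100) → end (x,ẋ)=(0.200951, 0.862610)
phase 2: p=0.3232, T=0.491, ωT=1.406224, cosh=2.162793, sinh=1.917726; start (x,ẋ)=(0.200951, 0.862610) → end (x,ẋ)=(0.636402, 1.194211)
phase 3: p=0.4982, T=0.423, ωT=1.211472, cosh=1.828092, sinh=1.530333; start (x,ẋ)=(0.636402, 1.194211) → end (x,ẋ)=(1.388954, 2.788850)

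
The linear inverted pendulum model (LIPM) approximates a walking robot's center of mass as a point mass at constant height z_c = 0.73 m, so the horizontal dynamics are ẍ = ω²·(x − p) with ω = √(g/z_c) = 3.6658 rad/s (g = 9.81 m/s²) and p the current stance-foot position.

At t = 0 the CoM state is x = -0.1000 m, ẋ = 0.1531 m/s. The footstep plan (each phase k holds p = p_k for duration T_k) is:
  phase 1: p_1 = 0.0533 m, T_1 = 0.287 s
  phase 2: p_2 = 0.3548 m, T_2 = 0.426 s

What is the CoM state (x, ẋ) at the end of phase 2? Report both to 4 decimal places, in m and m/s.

x = -1.1637, ẋ = -5.2824

phase 1: p=0.0533, T=0.287, ωT=1.052085, cosh=1.606412, sinh=1.257203; start (x,ẋ)=(-0.100000, 0.153100) → end (x,ẋ)=(-0.140457, -0.460565)
phase 2: p=0.3548, T=0.426, ωT=1.561631, cosh=2.488191, sinh=2.278397; start (x,ẋ)=(-0.140457, -0.460565) → end (x,ẋ)=(-1.163747, -5.282430)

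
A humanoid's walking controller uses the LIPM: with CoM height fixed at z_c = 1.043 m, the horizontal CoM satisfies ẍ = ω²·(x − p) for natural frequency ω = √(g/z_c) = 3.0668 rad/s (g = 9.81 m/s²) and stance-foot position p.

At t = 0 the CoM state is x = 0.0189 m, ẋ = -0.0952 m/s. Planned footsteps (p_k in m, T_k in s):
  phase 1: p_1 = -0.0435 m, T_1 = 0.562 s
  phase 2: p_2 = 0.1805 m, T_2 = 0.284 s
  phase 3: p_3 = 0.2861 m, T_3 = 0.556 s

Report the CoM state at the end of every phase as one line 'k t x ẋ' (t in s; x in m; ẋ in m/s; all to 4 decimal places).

1 0.5620 0.0527 0.2439
2 0.8460 0.0795 -0.0437
3 1.4020 -0.3391 -1.8102

phase 1: p=-0.0435, T=0.562, ωT=1.723542, cosh=2.891387, sinh=2.712954; start (x,ẋ)=(0.018900, -0.095200) → end (x,ẋ)=(0.052707, 0.243913)
phase 2: p=0.1805, T=0.284, ωT=0.870971, cosh=1.403888, sinh=0.985343; start (x,ẋ)=(0.052707, 0.243913) → end (x,ẋ)=(0.079460, -0.043745)
phase 3: p=0.2861, T=0.556, ωT=1.705141, cosh=2.841954, sinh=2.660207; start (x,ẋ)=(0.079460, -0.043745) → end (x,ẋ)=(-0.339106, -1.810154)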